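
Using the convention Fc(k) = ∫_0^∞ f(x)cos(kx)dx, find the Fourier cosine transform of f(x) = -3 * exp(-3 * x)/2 -9/(2 * k^2 + 18)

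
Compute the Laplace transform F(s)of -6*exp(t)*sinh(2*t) -12/((s - 1)^2-4)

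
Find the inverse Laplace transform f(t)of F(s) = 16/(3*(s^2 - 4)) 8*sinh(2*t)/3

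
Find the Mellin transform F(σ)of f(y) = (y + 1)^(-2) (-pi * σ + pi)/sin(pi * σ)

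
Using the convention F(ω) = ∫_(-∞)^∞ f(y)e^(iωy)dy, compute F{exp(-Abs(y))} 2/(ω^2+1)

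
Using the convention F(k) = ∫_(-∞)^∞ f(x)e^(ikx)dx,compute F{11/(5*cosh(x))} 11*pi/(5*cosh(pi*k/2))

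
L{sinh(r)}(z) 1/(z^2 - 1)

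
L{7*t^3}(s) 42/s^4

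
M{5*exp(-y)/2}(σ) 5*gamma(σ)/2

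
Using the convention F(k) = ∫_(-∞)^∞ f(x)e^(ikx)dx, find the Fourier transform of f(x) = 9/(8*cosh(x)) 9*pi/(8*cosh(pi*k/2))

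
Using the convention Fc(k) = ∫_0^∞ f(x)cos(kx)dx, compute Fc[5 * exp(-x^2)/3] 5 * sqrt(pi) * exp(-k^2/4)/6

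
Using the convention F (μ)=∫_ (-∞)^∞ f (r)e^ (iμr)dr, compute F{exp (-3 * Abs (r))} 6/ (μ^2+9)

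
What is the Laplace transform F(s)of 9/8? 9/(8*s)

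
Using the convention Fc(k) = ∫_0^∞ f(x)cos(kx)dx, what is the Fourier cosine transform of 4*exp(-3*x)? 12/(k^2 + 9)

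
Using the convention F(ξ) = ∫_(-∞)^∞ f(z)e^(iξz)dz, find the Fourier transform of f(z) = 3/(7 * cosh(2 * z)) 3 * pi/(14 * cosh(pi * ξ/4))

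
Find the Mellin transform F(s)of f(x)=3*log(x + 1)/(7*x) -3*pi*csc(pi*s)/(7*s - 7)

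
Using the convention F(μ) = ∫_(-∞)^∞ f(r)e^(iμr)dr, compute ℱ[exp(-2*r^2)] sqrt(2)*sqrt(pi)*exp(-μ^2/8)/2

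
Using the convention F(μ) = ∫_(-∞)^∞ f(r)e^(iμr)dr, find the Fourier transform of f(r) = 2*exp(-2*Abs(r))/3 8/(3*(μ^2 + 4))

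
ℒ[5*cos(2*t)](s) 5*s/(s^2+4)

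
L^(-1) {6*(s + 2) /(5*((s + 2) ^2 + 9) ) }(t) 6*exp(-2*t)*cos(3*t) /5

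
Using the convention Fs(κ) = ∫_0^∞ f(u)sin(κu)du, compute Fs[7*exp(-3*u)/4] 7*κ/(4*(κ^2 + 9))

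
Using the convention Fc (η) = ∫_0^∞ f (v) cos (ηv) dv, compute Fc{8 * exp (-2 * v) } 16/ (η^2 + 4) 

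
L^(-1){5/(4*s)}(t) 5/4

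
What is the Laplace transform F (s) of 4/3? 4/ (3*s) 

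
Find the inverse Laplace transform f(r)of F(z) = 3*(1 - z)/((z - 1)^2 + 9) -3*exp(r)*cos(3*r)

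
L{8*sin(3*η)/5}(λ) 24/(5*(λ^2 + 9))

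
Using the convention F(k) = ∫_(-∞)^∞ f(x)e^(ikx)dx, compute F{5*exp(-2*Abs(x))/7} 20/(7*(k^2 + 4))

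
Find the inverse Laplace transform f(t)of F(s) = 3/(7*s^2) 3*t/7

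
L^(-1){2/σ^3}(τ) τ^2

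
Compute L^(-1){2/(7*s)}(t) 2/7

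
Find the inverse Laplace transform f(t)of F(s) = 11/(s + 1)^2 11*t*exp(-t)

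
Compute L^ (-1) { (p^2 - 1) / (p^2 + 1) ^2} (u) u * cos (u) 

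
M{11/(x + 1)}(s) 11*pi*csc(pi*s)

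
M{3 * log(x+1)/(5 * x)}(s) -3 * pi * csc(pi * s)/(5 * s - 5)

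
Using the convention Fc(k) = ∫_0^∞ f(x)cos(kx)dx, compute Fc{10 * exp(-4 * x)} 40/(k^2 + 16)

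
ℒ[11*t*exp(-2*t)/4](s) 11/(4*(s + 2)^2)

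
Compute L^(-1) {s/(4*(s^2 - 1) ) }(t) cosh(t) /4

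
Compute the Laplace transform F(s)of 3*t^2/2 3/s^3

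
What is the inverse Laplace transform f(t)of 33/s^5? 11*t^4/8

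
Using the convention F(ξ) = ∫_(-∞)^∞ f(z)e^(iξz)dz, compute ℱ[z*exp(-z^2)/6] I*sqrt(pi)*ξ*exp(-ξ^2/4)/12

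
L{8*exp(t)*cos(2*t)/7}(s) 8*(s - 1)/(7*((s - 1)^2+4))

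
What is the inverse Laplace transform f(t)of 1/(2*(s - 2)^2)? t*exp(2*t)/2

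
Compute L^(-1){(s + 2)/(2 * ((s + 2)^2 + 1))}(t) exp(-2 * t) * cos(t)/2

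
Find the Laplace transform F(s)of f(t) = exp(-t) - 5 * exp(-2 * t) 1/(s+1) - 5/(s+2)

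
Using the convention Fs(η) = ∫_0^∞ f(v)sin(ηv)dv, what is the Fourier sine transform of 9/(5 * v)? 9 * pi/10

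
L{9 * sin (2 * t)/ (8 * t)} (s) 9 * atan (2/s)/8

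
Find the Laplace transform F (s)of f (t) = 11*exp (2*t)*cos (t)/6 11*(s - 2)/ (6*( (s - 2)^2+1))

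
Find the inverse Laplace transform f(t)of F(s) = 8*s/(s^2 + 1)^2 4*t*sin(t)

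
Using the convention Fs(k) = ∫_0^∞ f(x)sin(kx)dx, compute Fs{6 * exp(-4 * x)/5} 6 * k/(5 * (k^2 + 16))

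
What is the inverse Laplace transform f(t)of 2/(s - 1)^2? 2*t*exp(t)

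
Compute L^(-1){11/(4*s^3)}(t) 11*t^2/8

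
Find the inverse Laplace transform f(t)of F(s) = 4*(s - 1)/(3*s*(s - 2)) 4*exp(t)*cosh(t)/3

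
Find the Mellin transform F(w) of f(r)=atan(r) -pi*sec(pi*w/2) /(2*w) 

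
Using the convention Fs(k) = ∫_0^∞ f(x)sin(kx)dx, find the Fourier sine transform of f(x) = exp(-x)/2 k/(2 * (k^2 + 1))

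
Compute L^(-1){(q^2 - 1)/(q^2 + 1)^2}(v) v * cos(v)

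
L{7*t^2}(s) 14/s^3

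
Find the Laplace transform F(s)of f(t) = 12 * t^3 72/s^4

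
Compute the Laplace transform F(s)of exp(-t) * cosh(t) (s + 1)/(s * (s + 2))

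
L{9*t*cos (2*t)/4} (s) 9*(s^2 - 4)/ (4*(s^2 + 4)^2)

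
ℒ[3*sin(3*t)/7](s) 9/(7*(s^2 + 9))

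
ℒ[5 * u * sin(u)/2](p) 5 * p/(p^2+1)^2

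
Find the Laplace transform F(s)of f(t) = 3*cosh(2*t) 3*s/(s^2 - 4)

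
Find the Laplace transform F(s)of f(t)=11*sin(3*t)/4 33/(4*(s^2 + 9))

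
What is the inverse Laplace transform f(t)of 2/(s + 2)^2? 2*t*exp(-2*t)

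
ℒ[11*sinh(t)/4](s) 11/(4*(s^2 - 1))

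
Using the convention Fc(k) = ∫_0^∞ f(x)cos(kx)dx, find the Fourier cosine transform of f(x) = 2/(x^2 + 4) pi*exp(-2*k)/2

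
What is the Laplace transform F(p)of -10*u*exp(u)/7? -10/(7*(p - 1)^2)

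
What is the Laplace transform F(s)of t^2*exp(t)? 2/(s - 1)^3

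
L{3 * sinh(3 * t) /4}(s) 9/(4 * (s^2 - 9) ) 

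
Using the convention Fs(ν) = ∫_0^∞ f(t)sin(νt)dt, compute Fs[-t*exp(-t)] -2*ν/(ν^2 + 1)^2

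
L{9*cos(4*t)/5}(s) 9*s/(5*(s^2 + 16))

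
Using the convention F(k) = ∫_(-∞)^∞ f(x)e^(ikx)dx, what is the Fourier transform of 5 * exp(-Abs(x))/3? 10/(3 * (k^2 + 1))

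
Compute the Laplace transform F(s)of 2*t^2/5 4/(5*s^3)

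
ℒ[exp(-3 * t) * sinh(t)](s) 1/((s + 3)^2 - 1)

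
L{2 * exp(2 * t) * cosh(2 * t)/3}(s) 2 * (s - 2)/(3 * s * (s - 4))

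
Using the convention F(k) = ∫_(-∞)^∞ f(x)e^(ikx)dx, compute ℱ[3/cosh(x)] 3*pi/cosh(pi*k/2)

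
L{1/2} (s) 1/ (2 * s)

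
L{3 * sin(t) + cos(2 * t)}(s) s/(s^2 + 4) + 3/(s^2 + 1)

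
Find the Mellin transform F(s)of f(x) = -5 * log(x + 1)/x 5 * pi * csc(pi * s)/(s - 1)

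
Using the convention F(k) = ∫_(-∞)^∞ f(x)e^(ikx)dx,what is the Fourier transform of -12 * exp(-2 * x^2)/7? -6 * sqrt(2) * sqrt(pi) * exp(-k^2/8)/7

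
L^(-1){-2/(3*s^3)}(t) -t^2/3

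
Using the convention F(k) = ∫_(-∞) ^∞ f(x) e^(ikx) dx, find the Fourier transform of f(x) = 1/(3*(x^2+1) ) pi*exp(-Abs(k) ) /3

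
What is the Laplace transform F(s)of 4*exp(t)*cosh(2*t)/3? 4*(s - 1)/(3*((s - 1)^2 - 4))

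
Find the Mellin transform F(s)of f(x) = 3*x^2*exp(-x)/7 3*gamma(s + 2)/7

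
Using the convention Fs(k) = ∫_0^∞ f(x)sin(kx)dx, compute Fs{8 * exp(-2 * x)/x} 8 * atan(k/2)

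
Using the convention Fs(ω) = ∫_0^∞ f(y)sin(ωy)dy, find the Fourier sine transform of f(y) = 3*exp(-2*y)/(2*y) 3*atan(ω/2)/2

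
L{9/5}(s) 9/(5*s)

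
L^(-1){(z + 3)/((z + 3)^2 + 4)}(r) exp(-3 * r) * cos(2 * r)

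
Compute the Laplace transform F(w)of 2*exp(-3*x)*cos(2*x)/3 2*(w+3)/(3*((w+3)^2+4))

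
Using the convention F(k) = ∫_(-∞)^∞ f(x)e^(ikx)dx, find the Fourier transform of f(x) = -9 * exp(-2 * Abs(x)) -36/(k^2 + 4)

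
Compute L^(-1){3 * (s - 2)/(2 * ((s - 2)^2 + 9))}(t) 3 * exp(2 * t) * cos(3 * t)/2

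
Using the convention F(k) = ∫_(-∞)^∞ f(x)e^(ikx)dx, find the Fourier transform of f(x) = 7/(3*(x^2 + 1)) 7*pi*exp(-Abs(k))/3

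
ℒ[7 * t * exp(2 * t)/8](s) 7/(8 * (s - 2)^2)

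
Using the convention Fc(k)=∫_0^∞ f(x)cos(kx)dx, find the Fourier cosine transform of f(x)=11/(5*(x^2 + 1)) 11*pi*exp(-k)/10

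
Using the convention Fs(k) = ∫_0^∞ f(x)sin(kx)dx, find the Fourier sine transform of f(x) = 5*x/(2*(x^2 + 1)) 5*pi*exp(-k)/4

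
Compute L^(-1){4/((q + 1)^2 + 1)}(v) 4*exp(-v)*sin(v)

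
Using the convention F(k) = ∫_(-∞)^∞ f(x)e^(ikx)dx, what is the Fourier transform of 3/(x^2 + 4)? 3 * pi * exp(-2 * Abs(k))/2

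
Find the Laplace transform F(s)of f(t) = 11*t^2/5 22/(5*s^3)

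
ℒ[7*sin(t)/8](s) 7/(8*(s^2 + 1))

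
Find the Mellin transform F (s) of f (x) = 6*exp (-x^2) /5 3*gamma (s/2) /5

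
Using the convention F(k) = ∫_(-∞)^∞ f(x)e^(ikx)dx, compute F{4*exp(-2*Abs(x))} 16/(k^2 + 4)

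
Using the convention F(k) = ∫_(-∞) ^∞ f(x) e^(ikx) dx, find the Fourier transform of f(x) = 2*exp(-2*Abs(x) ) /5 8/(5*(k^2 + 4) ) 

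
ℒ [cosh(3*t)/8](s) s/(8*(s^2 - 9))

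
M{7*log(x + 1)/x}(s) -7*pi*csc(pi*s)/(s - 1)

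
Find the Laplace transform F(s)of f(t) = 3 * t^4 72/s^5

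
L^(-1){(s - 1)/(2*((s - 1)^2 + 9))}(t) exp(t)*cos(3*t)/2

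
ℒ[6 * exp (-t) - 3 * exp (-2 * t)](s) 6/ (s + 1) - 3/ (s + 2)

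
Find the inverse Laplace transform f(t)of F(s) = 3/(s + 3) 3*exp(-3*t)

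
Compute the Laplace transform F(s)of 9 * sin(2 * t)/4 9/(2 * (s^2 + 4))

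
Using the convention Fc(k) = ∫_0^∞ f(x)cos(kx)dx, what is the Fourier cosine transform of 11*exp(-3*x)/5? 33/(5*(k^2 + 9))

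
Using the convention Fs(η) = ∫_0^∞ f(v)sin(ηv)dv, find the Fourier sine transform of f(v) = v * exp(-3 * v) 6 * η/(η^2 + 9)^2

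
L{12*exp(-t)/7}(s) 12/(7*(s + 1))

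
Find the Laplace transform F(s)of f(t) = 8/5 8/(5*s)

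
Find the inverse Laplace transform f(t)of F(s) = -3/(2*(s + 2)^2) -3*t*exp(-2*t)/2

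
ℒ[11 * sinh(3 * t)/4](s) 33/(4 * (s^2-9))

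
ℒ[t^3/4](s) 3/(2 * s^4)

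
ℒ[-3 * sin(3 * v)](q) -9/(q^2 + 9)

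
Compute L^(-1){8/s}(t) 8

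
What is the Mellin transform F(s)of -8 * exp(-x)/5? -8 * gamma(s)/5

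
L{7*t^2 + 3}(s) 14/s^3 + 3/s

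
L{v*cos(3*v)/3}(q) (q^2 - 9)/(3*(q^2 + 9)^2)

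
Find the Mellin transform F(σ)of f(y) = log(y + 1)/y -pi*csc(pi*σ)/(σ - 1)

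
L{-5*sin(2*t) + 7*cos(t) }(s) 7*s/(s^2 + 1) - 10/(s^2 + 4) 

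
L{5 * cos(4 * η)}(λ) 5 * λ/(λ^2 + 16)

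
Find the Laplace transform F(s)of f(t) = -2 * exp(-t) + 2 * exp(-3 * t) 2/(s + 3) - 2/(s + 1)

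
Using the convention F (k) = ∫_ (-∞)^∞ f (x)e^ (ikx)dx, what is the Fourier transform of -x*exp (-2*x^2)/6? -sqrt (2)*I*sqrt (pi)*k*exp (-k^2/8)/48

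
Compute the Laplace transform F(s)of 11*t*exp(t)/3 11/(3*(s - 1)^2)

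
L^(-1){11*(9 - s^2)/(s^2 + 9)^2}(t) -11*t*cos(3*t)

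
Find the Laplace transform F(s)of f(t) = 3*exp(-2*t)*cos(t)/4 3*(s + 2)/(4*((s + 2)^2 + 1))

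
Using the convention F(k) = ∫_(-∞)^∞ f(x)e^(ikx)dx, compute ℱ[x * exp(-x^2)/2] I * sqrt(pi) * k * exp(-k^2/4)/4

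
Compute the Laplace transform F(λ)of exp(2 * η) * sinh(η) 1/((λ - 2)^2 - 1)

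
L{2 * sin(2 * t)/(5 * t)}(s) 2 * atan(2/s)/5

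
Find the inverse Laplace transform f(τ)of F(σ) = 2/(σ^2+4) sin(2 * τ)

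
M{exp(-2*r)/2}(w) gamma(w)/(2*2^w)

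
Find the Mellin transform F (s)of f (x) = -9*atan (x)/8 9*pi*sec (pi*s/2)/ (16*s)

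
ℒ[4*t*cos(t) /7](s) 4*(s^2 - 1) /(7*(s^2 + 1) ^2) 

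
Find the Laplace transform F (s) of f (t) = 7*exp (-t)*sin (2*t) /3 14/ (3*( (s + 1) ^2 + 4) ) 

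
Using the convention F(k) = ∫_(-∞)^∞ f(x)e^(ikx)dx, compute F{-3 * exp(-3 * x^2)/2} -sqrt(3) * sqrt(pi) * exp(-k^2/12)/2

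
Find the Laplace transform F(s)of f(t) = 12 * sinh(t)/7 12/(7 * (s^2 - 1))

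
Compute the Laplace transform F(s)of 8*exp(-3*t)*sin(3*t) 24/((s + 3)^2 + 9)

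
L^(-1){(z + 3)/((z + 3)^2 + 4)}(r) exp(-3*r)*cos(2*r)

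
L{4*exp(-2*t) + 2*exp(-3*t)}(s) 4/(s + 2) + 2/(s + 3)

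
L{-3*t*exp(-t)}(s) -3/(s+1)^2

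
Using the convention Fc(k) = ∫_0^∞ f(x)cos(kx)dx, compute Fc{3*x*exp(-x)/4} 3*(1 - k^2)/(4*(k^2 + 1)^2)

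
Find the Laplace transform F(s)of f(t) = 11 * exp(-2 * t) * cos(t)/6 11 * (s + 2)/(6 * ((s + 2)^2 + 1))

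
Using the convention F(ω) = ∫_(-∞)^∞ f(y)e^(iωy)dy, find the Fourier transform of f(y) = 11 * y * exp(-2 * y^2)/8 11 * sqrt(2) * I * sqrt(pi) * ω * exp(-ω^2/8)/64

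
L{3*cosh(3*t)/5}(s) 3*s/(5*(s^2-9))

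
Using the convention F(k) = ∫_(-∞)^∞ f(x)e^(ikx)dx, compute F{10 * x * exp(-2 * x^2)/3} 5 * sqrt(2) * I * sqrt(pi) * k * exp(-k^2/8)/12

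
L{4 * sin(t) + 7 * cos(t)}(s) 7 * s/(s^2 + 1) + 4/(s^2 + 1)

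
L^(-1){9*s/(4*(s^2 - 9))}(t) 9*cosh(3*t)/4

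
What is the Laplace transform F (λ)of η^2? 2/λ^3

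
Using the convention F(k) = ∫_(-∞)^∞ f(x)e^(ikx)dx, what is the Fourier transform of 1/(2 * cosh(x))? pi/(2 * cosh(pi * k/2))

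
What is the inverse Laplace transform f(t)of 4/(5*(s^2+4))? 2*sin(2*t)/5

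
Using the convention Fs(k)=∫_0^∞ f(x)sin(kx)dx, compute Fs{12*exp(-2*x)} 12*k/(k^2 + 4)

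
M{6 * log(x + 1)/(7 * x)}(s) -6 * pi * csc(pi * s)/(7 * s - 7)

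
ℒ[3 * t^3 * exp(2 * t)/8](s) 9/(4 * (s - 2)^4)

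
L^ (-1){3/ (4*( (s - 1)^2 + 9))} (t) exp (t)*sin (3*t)/4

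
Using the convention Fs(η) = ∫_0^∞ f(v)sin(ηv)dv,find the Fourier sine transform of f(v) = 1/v pi/2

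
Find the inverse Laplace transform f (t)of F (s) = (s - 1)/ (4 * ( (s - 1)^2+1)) exp (t) * cos (t)/4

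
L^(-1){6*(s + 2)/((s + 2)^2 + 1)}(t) 6*exp(-2*t)*cos(t)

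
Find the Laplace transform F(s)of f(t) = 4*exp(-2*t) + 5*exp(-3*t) 4/(s + 2) + 5/(s + 3)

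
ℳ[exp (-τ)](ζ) gamma (ζ) 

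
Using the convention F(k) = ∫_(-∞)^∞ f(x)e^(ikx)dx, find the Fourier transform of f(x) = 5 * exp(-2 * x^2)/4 5 * sqrt(2) * sqrt(pi) * exp(-k^2/8)/8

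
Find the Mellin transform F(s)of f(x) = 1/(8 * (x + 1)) pi * csc(pi * s)/8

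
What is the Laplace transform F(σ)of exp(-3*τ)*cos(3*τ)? (σ + 3)/((σ + 3)^2 + 9)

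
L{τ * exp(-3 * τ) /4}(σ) 1/(4 * (σ+3) ^2) 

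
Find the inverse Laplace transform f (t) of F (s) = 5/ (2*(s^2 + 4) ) 5*sin (2*t) /4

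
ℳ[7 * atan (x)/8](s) -7 * pi * sec (pi * s/2)/ (16 * s)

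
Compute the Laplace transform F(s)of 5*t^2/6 5/(3*s^3)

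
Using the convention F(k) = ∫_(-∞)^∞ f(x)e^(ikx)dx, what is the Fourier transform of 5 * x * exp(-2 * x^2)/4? 5 * sqrt(2) * I * sqrt(pi) * k * exp(-k^2/8)/32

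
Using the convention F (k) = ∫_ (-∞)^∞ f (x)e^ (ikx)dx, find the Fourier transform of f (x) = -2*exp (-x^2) -2*sqrt (pi)*exp (-k^2/4)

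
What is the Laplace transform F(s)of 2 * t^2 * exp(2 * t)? 4/(s - 2)^3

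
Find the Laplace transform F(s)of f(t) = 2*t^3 12/s^4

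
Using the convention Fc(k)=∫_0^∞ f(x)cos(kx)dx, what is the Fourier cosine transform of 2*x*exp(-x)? 2*(1 - k^2)/(k^2 + 1)^2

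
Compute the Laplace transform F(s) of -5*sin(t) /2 -5/(2*s^2 + 2) 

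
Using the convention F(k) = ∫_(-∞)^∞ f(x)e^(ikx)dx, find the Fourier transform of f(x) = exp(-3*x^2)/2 sqrt(3)*sqrt(pi)*exp(-k^2/12)/6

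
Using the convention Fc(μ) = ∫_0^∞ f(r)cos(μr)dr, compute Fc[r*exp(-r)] (1 - μ^2)/(μ^2 + 1)^2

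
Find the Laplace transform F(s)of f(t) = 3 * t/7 3/(7 * s^2)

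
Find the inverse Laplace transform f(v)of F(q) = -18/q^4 -3*v^3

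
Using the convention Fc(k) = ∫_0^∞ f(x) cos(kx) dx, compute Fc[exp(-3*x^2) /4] sqrt(3)*sqrt(pi)*exp(-k^2/12) /24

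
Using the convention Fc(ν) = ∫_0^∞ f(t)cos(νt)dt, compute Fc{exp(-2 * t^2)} sqrt(2) * sqrt(pi) * exp(-ν^2/8)/4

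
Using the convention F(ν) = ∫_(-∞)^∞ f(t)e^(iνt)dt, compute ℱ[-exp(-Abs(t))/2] -1/(ν^2 + 1)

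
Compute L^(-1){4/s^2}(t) 4*t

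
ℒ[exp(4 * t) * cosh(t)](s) (s - 4)/((s - 4)^2-1)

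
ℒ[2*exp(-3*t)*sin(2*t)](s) 4/((s + 3)^2 + 4)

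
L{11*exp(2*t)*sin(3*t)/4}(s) 33/(4*((s - 2)^2+9))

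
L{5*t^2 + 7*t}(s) 7/s^2 + 10/s^3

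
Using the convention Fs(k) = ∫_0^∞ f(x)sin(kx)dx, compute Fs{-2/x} -pi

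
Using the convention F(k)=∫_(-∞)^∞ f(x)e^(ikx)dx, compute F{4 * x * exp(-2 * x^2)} sqrt(2) * I * sqrt(pi) * k * exp(-k^2/8)/2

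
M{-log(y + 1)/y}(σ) pi * csc(pi * σ)/(σ - 1)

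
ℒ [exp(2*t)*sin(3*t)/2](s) 3/(2*((s - 2)^2 + 9))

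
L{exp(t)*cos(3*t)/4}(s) (s - 1)/(4*((s - 1)^2 + 9))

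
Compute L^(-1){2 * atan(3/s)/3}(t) 2 * sin(3 * t)/(3 * t)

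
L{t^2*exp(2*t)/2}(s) (s - 2)^(-3)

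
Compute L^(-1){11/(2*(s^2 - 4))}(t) 11*sinh(2*t)/4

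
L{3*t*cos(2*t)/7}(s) 3*(s^2 - 4)/(7*(s^2+4)^2)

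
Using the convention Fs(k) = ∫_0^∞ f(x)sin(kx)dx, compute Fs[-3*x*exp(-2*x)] -12*k/(k^2 + 4)^2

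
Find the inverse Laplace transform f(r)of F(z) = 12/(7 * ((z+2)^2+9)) 4 * exp(-2 * r) * sin(3 * r)/7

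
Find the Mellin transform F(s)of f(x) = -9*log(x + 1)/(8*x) 9*pi*csc(pi*s)/(8*(s - 1))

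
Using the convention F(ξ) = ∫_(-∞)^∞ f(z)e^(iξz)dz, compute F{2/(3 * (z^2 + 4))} pi * exp(-2 * Abs(ξ))/3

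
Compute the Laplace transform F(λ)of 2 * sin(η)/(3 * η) 2 * atan(1/λ)/3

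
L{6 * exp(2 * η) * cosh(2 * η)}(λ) 6 * (λ - 2)/(λ * (λ - 4))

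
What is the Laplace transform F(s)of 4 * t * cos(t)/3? 4 * (s^2 - 1)/(3 * (s^2 + 1)^2)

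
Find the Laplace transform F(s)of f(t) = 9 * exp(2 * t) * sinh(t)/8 9/(8 * ((s - 2)^2 - 1))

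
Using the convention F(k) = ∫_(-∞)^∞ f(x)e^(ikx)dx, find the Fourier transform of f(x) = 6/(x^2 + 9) 2*pi*exp(-3*Abs(k))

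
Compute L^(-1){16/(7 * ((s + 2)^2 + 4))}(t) 8 * exp(-2 * t) * sin(2 * t)/7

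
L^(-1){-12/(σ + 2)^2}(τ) -12 * τ * exp(-2 * τ)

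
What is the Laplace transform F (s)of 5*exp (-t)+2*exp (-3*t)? 5/ (s+1)+2/ (s+3)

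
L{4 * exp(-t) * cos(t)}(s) 4 * (s + 1)/((s + 1)^2 + 1)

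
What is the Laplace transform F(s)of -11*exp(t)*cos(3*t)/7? 11*(1 - s)/(7*((s - 1)^2 + 9))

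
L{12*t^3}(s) 72/s^4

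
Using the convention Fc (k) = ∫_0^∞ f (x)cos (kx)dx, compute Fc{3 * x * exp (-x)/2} 3 * (1 - k^2)/ (2 * (k^2 + 1)^2)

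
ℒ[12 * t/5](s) 12/(5 * s^2)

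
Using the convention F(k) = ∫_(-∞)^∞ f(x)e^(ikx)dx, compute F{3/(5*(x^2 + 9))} pi*exp(-3*Abs(k))/5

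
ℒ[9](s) 9/s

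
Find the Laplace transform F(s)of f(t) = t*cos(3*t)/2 (s^2 - 9)/(2*(s^2 + 9)^2)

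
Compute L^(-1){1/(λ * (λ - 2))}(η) exp(η) * sinh(η)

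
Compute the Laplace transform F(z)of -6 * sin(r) -6/(z^2 + 1)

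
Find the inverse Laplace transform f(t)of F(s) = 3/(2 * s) 3/2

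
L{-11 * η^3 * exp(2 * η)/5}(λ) -66/(5 * (λ - 2)^4)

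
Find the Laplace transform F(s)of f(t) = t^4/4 6/s^5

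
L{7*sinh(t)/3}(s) 7/(3*(s^2-1))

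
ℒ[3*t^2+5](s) 6/s^3+5/s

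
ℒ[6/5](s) 6/(5 * s)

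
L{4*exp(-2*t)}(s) 4/(s + 2)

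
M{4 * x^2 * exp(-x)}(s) 4 * gamma(s + 2)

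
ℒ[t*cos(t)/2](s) (s^2 - 1)/(2*(s^2 + 1)^2)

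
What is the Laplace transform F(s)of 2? 2/s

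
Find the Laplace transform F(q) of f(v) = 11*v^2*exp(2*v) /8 11/(4*(q - 2) ^3) 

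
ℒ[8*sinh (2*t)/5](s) 16/ (5*(s^2 - 4))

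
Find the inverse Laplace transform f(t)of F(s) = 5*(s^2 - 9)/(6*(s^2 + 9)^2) 5*t*cos(3*t)/6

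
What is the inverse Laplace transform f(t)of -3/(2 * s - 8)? -3 * exp(4 * t)/2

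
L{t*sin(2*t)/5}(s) 4*s/(5*(s^2 + 4)^2)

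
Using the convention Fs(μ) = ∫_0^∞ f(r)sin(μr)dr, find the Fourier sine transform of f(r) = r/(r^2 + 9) pi*exp(-3*μ)/2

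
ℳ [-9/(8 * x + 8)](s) -9 * pi * csc(pi * s)/8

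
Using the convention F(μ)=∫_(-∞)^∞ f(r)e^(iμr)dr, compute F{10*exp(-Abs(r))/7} 20/(7*(μ^2 + 1))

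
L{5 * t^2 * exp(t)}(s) 10/(s - 1)^3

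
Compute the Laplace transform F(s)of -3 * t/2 -3/(2 * s^2)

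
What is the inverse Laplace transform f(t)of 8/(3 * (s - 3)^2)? 8 * t * exp(3 * t)/3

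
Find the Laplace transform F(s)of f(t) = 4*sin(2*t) 8/(s^2 + 4)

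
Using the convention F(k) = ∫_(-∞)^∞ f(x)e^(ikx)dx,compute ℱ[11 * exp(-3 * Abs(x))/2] 33/(k^2 + 9)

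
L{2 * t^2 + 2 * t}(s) 4/s^3 + 2/s^2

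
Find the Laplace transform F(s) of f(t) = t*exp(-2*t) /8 1/(8*(s + 2) ^2) 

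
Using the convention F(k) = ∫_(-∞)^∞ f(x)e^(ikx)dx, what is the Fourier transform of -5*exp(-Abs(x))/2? -5/(k^2 + 1)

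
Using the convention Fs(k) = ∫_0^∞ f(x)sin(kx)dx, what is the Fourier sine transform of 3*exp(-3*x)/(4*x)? 3*atan(k/3)/4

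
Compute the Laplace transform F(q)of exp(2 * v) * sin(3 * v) 3/((q - 2)^2 + 9)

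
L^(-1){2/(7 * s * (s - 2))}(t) 2 * exp(t) * sinh(t)/7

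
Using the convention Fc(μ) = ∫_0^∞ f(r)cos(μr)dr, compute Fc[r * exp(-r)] (1 - μ^2)/(μ^2 + 1)^2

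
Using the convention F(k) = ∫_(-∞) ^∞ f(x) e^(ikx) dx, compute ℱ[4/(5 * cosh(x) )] 4 * pi/(5 * cosh(pi * k/2) ) 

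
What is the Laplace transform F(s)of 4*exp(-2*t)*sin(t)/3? 4/(3*((s + 2)^2 + 1))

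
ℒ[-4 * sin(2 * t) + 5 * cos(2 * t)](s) 5 * s/(s^2 + 4) - 8/(s^2 + 4)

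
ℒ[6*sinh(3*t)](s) 18/(s^2 - 9)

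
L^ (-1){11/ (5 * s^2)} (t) 11 * t/5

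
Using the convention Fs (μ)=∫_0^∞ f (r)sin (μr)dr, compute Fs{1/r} pi/2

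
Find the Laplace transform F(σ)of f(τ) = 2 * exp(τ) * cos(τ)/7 2 * (σ - 1)/(7 * ((σ - 1)^2 + 1))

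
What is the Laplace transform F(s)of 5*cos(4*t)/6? 5*s/(6*(s^2 + 16))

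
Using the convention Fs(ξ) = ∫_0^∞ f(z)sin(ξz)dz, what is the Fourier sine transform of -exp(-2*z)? -ξ/(ξ^2 + 4)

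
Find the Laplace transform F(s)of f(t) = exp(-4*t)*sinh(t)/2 1/(2*((s + 4)^2-1))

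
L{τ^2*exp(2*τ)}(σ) 2/(σ - 2)^3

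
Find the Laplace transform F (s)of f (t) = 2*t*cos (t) 2*(s^2 - 1)/ (s^2 + 1)^2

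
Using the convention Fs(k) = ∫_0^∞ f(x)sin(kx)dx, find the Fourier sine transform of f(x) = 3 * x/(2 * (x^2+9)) 3 * pi * exp(-3 * k)/4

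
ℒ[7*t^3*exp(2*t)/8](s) 21/(4*(s - 2)^4)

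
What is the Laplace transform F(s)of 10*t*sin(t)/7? 20*s/(7*(s^2+1)^2)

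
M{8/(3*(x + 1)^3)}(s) 4*pi*(s - 2)*(s - 1)/(3*sin(pi*s))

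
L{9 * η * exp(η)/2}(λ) 9/(2 * (λ - 1)^2)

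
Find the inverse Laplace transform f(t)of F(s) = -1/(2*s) -1/2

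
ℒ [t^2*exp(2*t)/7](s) 2/(7*(s - 2)^3)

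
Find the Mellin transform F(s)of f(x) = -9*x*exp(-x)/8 -9*gamma(s+1)/8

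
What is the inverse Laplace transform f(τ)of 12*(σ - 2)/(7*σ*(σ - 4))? 12*exp(2*τ)*cosh(2*τ)/7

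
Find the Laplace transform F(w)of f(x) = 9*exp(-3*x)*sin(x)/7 9/(7*((w + 3)^2 + 1))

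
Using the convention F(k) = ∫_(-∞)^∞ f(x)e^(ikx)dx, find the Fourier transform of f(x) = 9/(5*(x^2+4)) 9*pi*exp(-2*Abs(k))/10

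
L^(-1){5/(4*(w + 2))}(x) 5*exp(-2*x)/4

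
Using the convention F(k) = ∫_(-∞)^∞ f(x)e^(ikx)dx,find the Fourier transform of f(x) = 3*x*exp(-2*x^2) 3*sqrt(2)*I*sqrt(pi)*k*exp(-k^2/8)/8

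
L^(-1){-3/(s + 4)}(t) -3*exp(-4*t)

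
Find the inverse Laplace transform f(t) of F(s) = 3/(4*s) 3/4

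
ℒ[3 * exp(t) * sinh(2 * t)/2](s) 3/((s - 1)^2 - 4)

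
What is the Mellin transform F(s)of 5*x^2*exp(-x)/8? 5*gamma(s+2)/8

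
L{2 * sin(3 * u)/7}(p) 6/(7 * (p^2 + 9))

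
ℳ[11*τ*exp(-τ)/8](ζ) 11*gamma(ζ+1)/8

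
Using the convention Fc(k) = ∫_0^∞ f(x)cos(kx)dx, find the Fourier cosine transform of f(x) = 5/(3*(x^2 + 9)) 5*pi*exp(-3*k)/18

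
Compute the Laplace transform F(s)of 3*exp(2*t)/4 3/(4*(s - 2))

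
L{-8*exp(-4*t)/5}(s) -8/(5*s + 20)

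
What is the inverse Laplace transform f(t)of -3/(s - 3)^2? -3*t*exp(3*t)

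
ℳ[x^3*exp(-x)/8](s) gamma(s+3)/8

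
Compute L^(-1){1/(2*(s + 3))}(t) exp(-3*t)/2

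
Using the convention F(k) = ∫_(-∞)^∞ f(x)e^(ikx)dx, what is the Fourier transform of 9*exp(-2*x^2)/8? 9*sqrt(2)*sqrt(pi)*exp(-k^2/8)/16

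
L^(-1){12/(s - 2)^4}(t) 2*t^3*exp(2*t)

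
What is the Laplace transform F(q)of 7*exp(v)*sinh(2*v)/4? 7/(2*((q - 1)^2 - 4))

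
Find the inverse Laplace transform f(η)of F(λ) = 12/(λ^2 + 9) 4*sin(3*η)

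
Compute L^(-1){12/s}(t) 12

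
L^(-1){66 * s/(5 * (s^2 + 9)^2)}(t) 11 * t * sin(3 * t)/5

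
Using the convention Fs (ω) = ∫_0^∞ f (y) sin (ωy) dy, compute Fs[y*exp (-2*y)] 4*ω/ (ω^2 + 4) ^2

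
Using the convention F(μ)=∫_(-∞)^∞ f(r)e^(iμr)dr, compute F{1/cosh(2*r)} pi/(2*cosh(pi*μ/4))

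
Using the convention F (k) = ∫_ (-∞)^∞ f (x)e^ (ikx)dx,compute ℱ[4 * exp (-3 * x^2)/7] 4 * sqrt (3) * sqrt (pi) * exp (-k^2/12)/21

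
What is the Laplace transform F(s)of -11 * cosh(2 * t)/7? -11 * s/(7 * s^2 - 28)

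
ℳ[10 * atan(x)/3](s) -5 * pi * sec(pi * s/2)/(3 * s)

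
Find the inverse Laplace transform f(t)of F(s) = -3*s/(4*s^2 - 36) -3*cosh(3*t)/4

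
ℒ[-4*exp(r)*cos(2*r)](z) 4*(1 - z)/((z - 1)^2+4)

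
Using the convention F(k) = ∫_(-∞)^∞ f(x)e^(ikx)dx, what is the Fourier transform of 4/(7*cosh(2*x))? 2*pi/(7*cosh(pi*k/4))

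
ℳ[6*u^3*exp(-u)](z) 6*gamma(z + 3) 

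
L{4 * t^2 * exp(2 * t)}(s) 8/(s - 2)^3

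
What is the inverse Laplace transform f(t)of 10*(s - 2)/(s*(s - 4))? 10*exp(2*t)*cosh(2*t)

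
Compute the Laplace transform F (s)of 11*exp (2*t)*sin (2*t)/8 11/ (4*( (s - 2)^2 + 4))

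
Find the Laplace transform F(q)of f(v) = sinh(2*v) 2/(q^2 - 4)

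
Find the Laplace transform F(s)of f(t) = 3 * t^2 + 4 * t 4/s^2 + 6/s^3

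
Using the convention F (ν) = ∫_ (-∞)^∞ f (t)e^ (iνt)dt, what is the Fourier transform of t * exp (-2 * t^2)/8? sqrt (2) * I * sqrt (pi) * ν * exp (-ν^2/8)/64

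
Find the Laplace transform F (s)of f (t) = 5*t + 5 5/s^2 + 5/s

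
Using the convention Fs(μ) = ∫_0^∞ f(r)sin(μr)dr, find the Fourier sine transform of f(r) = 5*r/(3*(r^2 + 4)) 5*pi*exp(-2*μ)/6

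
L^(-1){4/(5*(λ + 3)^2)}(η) 4*η*exp(-3*η)/5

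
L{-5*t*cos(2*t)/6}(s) 5*(4 - s^2)/(6*(s^2 + 4)^2)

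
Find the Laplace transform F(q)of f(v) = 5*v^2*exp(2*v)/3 10/(3*(q - 2)^3)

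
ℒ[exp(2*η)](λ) 1/(λ - 2)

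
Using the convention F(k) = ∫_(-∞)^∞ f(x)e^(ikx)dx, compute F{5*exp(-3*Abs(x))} 30/(k^2 + 9)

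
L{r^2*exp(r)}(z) 2/(z - 1)^3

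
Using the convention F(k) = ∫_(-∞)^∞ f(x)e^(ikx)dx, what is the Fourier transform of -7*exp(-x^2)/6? -7*sqrt(pi)*exp(-k^2/4)/6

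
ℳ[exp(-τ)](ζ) gamma(ζ)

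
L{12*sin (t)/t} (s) 12*atan (1/s)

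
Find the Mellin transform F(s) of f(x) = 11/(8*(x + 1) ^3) 11*pi*(s - 2)*(s - 1) /(16*sin(pi*s) ) 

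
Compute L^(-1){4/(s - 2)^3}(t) 2 * t^2 * exp(2 * t)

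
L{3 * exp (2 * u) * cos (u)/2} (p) 3 * (p - 2)/ (2 * ( (p - 2)^2 + 1))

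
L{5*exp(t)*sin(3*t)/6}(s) 5/(2*((s - 1)^2 + 9))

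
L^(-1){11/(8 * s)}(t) 11/8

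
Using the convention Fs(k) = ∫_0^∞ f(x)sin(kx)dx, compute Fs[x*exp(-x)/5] 2*k/(5*(k^2+1)^2)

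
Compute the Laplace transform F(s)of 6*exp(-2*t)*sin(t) 6/((s+2)^2+1)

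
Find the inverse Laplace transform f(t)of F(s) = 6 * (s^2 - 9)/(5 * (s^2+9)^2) 6 * t * cos(3 * t)/5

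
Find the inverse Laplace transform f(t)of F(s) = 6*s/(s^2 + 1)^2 3*t*sin(t)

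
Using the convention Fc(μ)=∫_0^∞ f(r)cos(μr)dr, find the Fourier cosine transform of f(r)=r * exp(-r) (1 - μ^2)/(μ^2 + 1)^2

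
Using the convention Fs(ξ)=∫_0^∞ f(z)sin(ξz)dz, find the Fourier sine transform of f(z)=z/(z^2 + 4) pi * exp(-2 * ξ)/2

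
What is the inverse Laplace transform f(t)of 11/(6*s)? 11/6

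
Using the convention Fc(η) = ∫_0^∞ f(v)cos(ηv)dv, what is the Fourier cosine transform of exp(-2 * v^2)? sqrt(2) * sqrt(pi) * exp(-η^2/8)/4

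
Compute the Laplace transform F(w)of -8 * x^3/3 -16/w^4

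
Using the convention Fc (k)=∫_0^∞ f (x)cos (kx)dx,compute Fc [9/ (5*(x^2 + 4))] 9*pi*exp (-2*k)/20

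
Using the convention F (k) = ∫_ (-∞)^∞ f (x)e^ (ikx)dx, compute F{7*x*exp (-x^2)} 7*I*sqrt (pi)*k*exp (-k^2/4)/2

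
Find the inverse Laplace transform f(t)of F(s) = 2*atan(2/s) 2*sin(2*t)/t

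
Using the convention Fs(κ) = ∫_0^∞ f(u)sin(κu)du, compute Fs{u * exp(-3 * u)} 6 * κ/(κ^2 + 9)^2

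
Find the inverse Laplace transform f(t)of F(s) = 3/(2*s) 3/2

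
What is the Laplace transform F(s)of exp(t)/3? 1/(3*(s - 1))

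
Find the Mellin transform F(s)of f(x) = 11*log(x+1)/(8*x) -11*pi*csc(pi*s)/(8*s - 8)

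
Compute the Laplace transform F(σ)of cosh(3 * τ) σ/(σ^2 - 9)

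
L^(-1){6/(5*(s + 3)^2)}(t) 6*t*exp(-3*t)/5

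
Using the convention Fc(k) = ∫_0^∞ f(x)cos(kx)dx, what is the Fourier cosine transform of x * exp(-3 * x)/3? (9 - k^2)/(3 * (k^2 + 9)^2)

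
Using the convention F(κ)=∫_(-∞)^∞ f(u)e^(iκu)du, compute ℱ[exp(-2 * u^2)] sqrt(2) * sqrt(pi) * exp(-κ^2/8)/2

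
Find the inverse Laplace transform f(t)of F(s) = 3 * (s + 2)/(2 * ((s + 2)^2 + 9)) 3 * exp(-2 * t) * cos(3 * t)/2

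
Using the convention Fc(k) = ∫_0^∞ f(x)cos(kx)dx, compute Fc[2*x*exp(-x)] 2*(1 - k^2)/(k^2+1)^2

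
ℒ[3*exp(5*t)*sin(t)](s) 3/((s - 5)^2 + 1)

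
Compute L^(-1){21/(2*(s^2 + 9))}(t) 7*sin(3*t)/2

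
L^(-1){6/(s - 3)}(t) 6*exp(3*t)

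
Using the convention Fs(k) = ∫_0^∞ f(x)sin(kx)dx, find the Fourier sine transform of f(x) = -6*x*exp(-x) -12*k/(k^2 + 1)^2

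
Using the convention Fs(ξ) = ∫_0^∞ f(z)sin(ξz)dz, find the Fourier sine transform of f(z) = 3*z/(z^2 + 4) 3*pi*exp(-2*ξ)/2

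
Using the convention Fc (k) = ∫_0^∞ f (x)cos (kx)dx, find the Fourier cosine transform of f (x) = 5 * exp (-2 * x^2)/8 5 * sqrt (2) * sqrt (pi) * exp (-k^2/8)/32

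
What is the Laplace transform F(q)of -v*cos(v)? (1 - q^2)/(q^2 + 1)^2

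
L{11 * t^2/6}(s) 11/(3 * s^3)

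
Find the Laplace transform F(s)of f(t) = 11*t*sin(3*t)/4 33*s/(2*(s^2 + 9)^2)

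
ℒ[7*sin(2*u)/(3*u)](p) 7*atan(2/p)/3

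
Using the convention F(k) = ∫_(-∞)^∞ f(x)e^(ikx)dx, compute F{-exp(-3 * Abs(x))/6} -1/(k^2+9)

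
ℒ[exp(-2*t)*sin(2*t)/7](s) 2/(7*((s + 2)^2 + 4))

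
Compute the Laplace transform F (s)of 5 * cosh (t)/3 5 * s/ (3 * (s^2 - 1))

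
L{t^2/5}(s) 2/(5*s^3)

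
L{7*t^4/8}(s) 21/s^5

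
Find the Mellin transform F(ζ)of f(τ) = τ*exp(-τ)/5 gamma(ζ + 1)/5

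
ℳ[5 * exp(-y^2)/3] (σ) 5 * gamma(σ/2)/6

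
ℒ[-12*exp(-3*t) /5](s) -12/(5*s + 15) 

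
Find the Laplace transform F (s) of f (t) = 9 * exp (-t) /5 9/ (5 * (s + 1) ) 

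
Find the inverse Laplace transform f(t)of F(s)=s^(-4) t^3/6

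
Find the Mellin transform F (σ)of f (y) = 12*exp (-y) 12*gamma (σ)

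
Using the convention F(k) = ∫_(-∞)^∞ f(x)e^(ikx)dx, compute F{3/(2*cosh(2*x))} 3*pi/(4*cosh(pi*k/4))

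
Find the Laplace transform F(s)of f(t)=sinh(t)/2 1/(2*(s^2 - 1))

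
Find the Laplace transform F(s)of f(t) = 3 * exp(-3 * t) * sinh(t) 3/((s + 3)^2 - 1)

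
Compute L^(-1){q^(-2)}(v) v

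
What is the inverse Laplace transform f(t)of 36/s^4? 6 * t^3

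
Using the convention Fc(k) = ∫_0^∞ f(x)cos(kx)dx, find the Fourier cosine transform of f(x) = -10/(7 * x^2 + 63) -5 * pi * exp(-3 * k)/21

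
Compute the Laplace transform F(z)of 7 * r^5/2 420/z^6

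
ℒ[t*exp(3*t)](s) (s - 3)^(-2)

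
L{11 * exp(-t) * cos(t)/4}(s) 11 * (s + 1)/(4 * ((s + 1)^2 + 1))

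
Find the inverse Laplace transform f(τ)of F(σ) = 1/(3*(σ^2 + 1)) sin(τ)/3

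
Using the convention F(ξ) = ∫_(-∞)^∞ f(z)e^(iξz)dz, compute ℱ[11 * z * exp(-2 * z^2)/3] 11 * sqrt(2) * I * sqrt(pi) * ξ * exp(-ξ^2/8)/24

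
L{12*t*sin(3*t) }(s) 72*s/(s^2 + 9) ^2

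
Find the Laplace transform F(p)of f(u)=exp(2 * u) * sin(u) 1/((p - 2)^2 + 1)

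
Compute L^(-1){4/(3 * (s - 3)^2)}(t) 4 * t * exp(3 * t)/3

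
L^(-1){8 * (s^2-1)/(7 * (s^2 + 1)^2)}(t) 8 * t * cos(t)/7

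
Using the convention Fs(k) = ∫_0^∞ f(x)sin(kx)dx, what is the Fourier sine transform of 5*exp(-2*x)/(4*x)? 5*atan(k/2)/4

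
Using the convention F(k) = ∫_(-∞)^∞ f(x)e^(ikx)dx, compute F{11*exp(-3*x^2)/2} 11*sqrt(3)*sqrt(pi)*exp(-k^2/12)/6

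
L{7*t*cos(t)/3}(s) 7*(s^2 - 1)/(3*(s^2 + 1)^2)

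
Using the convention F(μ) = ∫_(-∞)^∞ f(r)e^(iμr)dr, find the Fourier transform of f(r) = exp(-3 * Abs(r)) 6/(μ^2+9)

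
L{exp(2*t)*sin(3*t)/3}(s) 1/((s - 2)^2 + 9)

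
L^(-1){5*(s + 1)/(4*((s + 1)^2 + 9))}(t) 5*exp(-t)*cos(3*t)/4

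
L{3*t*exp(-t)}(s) 3/(s + 1)^2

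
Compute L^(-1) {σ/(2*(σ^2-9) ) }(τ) cosh(3*τ) /2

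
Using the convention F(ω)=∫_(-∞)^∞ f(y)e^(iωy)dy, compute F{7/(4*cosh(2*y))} 7*pi/(8*cosh(pi*ω/4))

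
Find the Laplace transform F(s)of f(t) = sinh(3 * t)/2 3/(2 * (s^2 - 9))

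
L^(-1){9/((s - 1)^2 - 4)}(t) 9 * exp(t) * sinh(2 * t)/2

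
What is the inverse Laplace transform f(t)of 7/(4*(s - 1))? 7*exp(t)/4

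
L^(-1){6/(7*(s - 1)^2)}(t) 6*t*exp(t)/7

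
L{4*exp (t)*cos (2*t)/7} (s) 4*(s - 1)/ (7*( (s - 1)^2 + 4))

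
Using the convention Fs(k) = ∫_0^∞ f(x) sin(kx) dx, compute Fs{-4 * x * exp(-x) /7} -8 * k/(7 * (k^2 + 1) ^2) 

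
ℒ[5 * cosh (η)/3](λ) 5 * λ/ (3 * (λ^2 - 1))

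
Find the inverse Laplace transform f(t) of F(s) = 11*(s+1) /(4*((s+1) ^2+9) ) 11*exp(-t)*cos(3*t) /4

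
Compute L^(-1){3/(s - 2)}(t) 3*exp(2*t)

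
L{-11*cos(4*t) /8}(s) -11*s/(8*s^2 + 128) 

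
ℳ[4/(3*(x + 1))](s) 4*pi*csc(pi*s)/3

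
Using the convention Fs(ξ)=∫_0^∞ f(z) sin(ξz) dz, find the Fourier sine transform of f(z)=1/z pi/2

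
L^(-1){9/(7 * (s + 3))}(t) 9 * exp(-3 * t)/7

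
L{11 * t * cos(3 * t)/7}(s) 11 * (s^2 - 9)/(7 * (s^2 + 9)^2)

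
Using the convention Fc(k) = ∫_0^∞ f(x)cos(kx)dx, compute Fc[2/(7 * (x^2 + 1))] pi * exp(-k)/7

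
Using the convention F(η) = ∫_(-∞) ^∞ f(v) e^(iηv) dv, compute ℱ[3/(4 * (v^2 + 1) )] 3 * pi * exp(-Abs(η) ) /4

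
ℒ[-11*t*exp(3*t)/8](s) -11/(8*(s - 3)^2)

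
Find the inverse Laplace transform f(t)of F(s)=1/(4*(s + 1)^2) t*exp(-t)/4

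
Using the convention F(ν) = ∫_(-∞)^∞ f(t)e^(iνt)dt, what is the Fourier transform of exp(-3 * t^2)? sqrt(3) * sqrt(pi) * exp(-ν^2/12)/3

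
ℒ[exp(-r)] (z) 1/(z + 1)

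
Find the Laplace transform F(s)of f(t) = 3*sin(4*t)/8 3/(2*(s^2 + 16))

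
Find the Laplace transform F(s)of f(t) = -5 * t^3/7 -30/(7 * s^4)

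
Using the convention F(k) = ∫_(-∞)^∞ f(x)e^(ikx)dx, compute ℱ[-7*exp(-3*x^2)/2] -7*sqrt(3)*sqrt(pi)*exp(-k^2/12)/6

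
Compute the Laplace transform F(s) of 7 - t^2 7/s - 2/s^3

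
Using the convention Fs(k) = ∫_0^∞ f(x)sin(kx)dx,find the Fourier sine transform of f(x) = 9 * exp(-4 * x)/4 9 * k/(4 * (k^2+16))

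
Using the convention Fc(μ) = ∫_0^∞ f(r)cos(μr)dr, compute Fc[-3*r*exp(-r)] 3*(μ^2 - 1)/(μ^2 + 1)^2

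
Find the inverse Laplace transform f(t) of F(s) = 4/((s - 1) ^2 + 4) 2 * exp(t) * sin(2 * t) 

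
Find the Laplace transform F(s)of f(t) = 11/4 11/(4*s)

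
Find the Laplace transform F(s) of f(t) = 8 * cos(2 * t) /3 8 * s/(3 * (s^2 + 4) ) 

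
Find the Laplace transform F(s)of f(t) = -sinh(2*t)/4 -1/(2*s^2 - 8)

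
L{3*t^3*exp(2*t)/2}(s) 9/(s - 2)^4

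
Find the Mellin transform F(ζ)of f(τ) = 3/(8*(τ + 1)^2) -3*pi*(ζ - 1)/(8*sin(pi*ζ))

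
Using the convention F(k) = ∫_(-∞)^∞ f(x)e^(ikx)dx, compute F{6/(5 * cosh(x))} 6 * pi/(5 * cosh(pi * k/2))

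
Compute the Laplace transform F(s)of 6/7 6/(7*s)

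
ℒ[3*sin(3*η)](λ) 9/(λ^2+9)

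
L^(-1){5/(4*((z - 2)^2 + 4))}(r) 5*exp(2*r)*sin(2*r)/8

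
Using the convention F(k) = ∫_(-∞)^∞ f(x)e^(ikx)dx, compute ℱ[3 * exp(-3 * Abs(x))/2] 9/(k^2 + 9)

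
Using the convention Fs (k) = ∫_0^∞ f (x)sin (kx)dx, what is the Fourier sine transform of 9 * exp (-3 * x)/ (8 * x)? 9 * atan (k/3)/8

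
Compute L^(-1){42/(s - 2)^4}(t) 7*t^3*exp(2*t)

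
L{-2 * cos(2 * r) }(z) -2 * z/(z^2 + 4) 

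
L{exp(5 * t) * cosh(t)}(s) (s - 5)/((s - 5)^2-1)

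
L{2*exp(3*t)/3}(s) 2/(3*(s - 3))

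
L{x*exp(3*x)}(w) (w - 3)^(-2)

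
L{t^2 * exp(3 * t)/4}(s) 1/(2 * (s - 3)^3)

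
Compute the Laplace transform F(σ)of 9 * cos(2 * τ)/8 9 * σ/(8 * (σ^2+4))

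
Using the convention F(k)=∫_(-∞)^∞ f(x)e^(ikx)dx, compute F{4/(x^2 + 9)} 4*pi*exp(-3*Abs(k))/3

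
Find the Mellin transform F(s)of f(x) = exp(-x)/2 gamma(s)/2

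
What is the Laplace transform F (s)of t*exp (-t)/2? 1/ (2*(s + 1)^2)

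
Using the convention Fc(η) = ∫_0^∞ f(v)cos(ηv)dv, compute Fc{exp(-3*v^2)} sqrt(3)*sqrt(pi)*exp(-η^2/12)/6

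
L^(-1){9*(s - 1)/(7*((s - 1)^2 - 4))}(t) 9*exp(t)*cosh(2*t)/7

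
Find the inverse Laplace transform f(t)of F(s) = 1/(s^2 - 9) sinh(3 * t)/3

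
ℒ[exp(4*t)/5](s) 1/(5*(s - 4))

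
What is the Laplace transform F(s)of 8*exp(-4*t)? 8/(s + 4)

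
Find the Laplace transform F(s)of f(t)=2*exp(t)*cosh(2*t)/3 2*(s - 1)/(3*((s - 1)^2 - 4))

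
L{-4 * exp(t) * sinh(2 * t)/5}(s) -8/(5 * (s - 1)^2-20)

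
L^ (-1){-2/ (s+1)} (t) -2*exp (-t)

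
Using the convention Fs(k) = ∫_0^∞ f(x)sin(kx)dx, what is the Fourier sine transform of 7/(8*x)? 7*pi/16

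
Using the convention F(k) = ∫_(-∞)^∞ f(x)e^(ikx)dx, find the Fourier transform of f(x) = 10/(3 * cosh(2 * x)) 5 * pi/(3 * cosh(pi * k/4))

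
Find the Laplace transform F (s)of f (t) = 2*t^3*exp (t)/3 4/ (s - 1)^4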